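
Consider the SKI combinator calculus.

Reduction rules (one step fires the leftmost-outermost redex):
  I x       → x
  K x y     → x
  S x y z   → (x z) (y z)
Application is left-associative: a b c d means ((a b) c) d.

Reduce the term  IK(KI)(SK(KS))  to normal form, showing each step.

  start: IK(KI)(SK(KS))
  [1] K(KI)(SK(KS))
  [2] KI

Answer: normal form = KI  (in 2 steps)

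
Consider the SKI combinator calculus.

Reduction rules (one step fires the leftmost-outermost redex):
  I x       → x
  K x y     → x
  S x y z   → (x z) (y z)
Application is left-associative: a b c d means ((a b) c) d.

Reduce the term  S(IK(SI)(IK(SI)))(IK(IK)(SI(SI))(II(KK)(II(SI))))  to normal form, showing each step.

Answer: normal form = S(SI)(KK)  (in 8 steps)

Working:
  start: S(IK(SI)(IK(SI)))(IK(IK)(SI(SI))(II(KK)(II(SI))))
  step 1: S(K(SI)(IK(SI)))(IK(IK)(SI(SI))(II(KK)(II(SI))))
  step 2: S(SI)(IK(IK)(SI(SI))(II(KK)(II(SI))))
  step 3: S(SI)(K(IK)(SI(SI))(II(KK)(II(SI))))
  step 4: S(SI)(IK(II(KK)(II(SI))))
  step 5: S(SI)(K(II(KK)(II(SI))))
  step 6: S(SI)(K(I(KK)(II(SI))))
  step 7: S(SI)(K(KK(II(SI))))
  step 8: S(SI)(KK)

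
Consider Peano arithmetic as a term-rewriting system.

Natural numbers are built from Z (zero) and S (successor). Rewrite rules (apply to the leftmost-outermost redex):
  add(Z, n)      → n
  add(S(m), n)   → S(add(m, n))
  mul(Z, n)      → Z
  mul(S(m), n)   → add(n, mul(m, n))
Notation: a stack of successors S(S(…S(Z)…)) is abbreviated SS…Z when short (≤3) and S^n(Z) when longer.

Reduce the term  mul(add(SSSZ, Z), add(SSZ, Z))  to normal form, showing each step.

  start: mul(add(SSSZ, Z), add(SSZ, Z))
  [1] mul(S(add(SSZ, Z)), add(SSZ, Z))
  [2] add(add(SSZ, Z), mul(add(SSZ, Z), add(SSZ, Z)))
  [3] add(S(add(SZ, Z)), mul(add(SSZ, Z), add(SSZ, Z)))
  [4] S(add(add(SZ, Z), mul(add(SSZ, Z), add(SSZ, Z))))
  [5] S(add(S(add(Z, Z)), mul(add(SSZ, Z), add(SSZ, Z))))
  [6] S(S(add(add(Z, Z), mul(add(SSZ, Z), add(SSZ, Z)))))
  [7] S(S(add(Z, mul(add(SSZ, Z), add(SSZ, Z)))))
  [8] S(S(mul(add(SSZ, Z), add(SSZ, Z))))
  [9] S(S(mul(S(add(SZ, Z)), add(SSZ, Z))))
  [10] S(S(add(add(SSZ, Z), mul(add(SZ, Z), add(SSZ, Z)))))
  [11] S(S(add(S(add(SZ, Z)), mul(add(SZ, Z), add(SSZ, Z)))))
  [12] S(S(S(add(add(SZ, Z), mul(add(SZ, Z), add(SSZ, Z))))))
  [13] S(S(S(add(S(add(Z, Z)), mul(add(SZ, Z), add(SSZ, Z))))))
  [14] S(S(S(S(add(add(Z, Z), mul(add(SZ, Z), add(SSZ, Z)))))))
  [15] S(S(S(S(add(Z, mul(add(SZ, Z), add(SSZ, Z)))))))
  [16] S(S(S(S(mul(add(SZ, Z), add(SSZ, Z))))))
  [17] S(S(S(S(mul(S(add(Z, Z)), add(SSZ, Z))))))
  [18] S(S(S(S(add(add(SSZ, Z), mul(add(Z, Z), add(SSZ, Z)))))))
  [19] S(S(S(S(add(S(add(SZ, Z)), mul(add(Z, Z), add(SSZ, Z)))))))
  [20] S(S(S(S(S(add(add(SZ, Z), mul(add(Z, Z), add(SSZ, Z))))))))
  [21] S(S(S(S(S(add(S(add(Z, Z)), mul(add(Z, Z), add(SSZ, Z))))))))
  [22] S(S(S(S(S(S(add(add(Z, Z), mul(add(Z, Z), add(SSZ, Z)))))))))
  [23] S(S(S(S(S(S(add(Z, mul(add(Z, Z), add(SSZ, Z)))))))))
  [24] S(S(S(S(S(S(mul(add(Z, Z), add(SSZ, Z))))))))
  [25] S(S(S(S(S(S(mul(Z, add(SSZ, Z))))))))
  [26] S^6(Z)

Answer: normal form = S^6(Z)  (in 26 steps)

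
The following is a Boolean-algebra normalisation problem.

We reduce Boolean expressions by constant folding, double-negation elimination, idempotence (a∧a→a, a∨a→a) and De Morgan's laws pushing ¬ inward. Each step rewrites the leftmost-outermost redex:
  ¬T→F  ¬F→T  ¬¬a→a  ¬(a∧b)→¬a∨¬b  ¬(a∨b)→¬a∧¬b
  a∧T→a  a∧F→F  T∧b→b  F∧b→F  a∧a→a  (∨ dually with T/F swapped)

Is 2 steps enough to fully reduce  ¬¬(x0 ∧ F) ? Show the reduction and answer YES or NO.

  start: ¬¬(x0 ∧ F)
  →1  x0 ∧ F
  →2  F

Answer: YES — reaches normal form F in 2 ≤ 2 steps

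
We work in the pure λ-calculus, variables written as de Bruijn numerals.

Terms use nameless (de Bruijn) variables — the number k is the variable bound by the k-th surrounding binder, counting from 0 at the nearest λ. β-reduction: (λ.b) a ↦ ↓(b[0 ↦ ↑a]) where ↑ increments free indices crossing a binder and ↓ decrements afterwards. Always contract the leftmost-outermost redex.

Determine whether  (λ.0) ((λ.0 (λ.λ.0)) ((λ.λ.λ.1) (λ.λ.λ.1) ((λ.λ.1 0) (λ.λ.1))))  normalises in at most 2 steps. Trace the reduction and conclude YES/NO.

  start: (λ.0) ((λ.0 (λ.λ.0)) ((λ.λ.λ.1) (λ.λ.λ.1) ((λ.λ.1 0) (λ.λ.1))))
  →1  (λ.0 (λ.λ.0)) ((λ.λ.λ.1) (λ.λ.λ.1) ((λ.λ.1 0) (λ.λ.1)))
  →2  (λ.λ.λ.1) (λ.λ.λ.1) ((λ.λ.1 0) (λ.λ.1)) (λ.λ.0)

Answer: NO — after 2 steps the term is (λ.λ.λ.1) (λ.λ.λ.1) ((λ.λ.1 0) (λ.λ.1)) (λ.λ.0), not yet normal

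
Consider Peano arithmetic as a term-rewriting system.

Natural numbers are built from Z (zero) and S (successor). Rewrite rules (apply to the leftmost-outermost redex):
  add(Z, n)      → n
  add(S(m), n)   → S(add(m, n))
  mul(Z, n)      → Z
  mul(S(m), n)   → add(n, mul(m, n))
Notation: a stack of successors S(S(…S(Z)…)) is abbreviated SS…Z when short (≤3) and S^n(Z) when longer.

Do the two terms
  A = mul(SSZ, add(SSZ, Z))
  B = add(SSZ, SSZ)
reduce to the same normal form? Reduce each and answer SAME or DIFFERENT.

Term A:
  start: mul(SSZ, add(SSZ, Z))
  [1] add(add(SSZ, Z), mul(SZ, add(SSZ, Z)))
  [2] add(S(add(SZ, Z)), mul(SZ, add(SSZ, Z)))
  [3] S(add(add(SZ, Z), mul(SZ, add(SSZ, Z))))
  [4] S(add(S(add(Z, Z)), mul(SZ, add(SSZ, Z))))
  [5] S(S(add(add(Z, Z), mul(SZ, add(SSZ, Z)))))
  [6] S(S(add(Z, mul(SZ, add(SSZ, Z)))))
  [7] S(S(mul(SZ, add(SSZ, Z))))
  [8] S(S(add(add(SSZ, Z), mul(Z, add(SSZ, Z)))))
  [9] S(S(add(S(add(SZ, Z)), mul(Z, add(SSZ, Z)))))
  [10] S(S(S(add(add(SZ, Z), mul(Z, add(SSZ, Z))))))
  [11] S(S(S(add(S(add(Z, Z)), mul(Z, add(SSZ, Z))))))
  [12] S(S(S(S(add(add(Z, Z), mul(Z, add(SSZ, Z)))))))
  [13] S(S(S(S(add(Z, mul(Z, add(SSZ, Z)))))))
  [14] S(S(S(S(mul(Z, add(SSZ, Z))))))
  [15] S^4(Z)

Term B:
  start: add(SSZ, SSZ)
  [1] S(add(SZ, SSZ))
  [2] S(S(add(Z, SSZ)))
  [3] S^4(Z)

Answer: SAME — A ⇓ S^4(Z), B ⇓ S^4(Z)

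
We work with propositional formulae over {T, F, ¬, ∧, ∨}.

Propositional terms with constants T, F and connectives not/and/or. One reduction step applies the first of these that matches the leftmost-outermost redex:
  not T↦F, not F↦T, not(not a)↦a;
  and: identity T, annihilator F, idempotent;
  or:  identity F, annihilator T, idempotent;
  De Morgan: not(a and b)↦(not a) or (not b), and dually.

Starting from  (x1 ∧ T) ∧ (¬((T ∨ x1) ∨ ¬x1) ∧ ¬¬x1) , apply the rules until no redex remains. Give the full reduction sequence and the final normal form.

  start: (x1 ∧ T) ∧ (¬((T ∨ x1) ∨ ¬x1) ∧ ¬¬x1)
  step 1: x1 ∧ (¬((T ∨ x1) ∨ ¬x1) ∧ ¬¬x1)
  step 2: x1 ∧ ((¬(T ∨ x1) ∧ ¬¬x1) ∧ ¬¬x1)
  step 3: x1 ∧ (((¬T ∧ ¬x1) ∧ ¬¬x1) ∧ ¬¬x1)
  step 4: x1 ∧ (((F ∧ ¬x1) ∧ ¬¬x1) ∧ ¬¬x1)
  step 5: x1 ∧ ((F ∧ ¬¬x1) ∧ ¬¬x1)
  step 6: x1 ∧ (F ∧ ¬¬x1)
  step 7: x1 ∧ F
  step 8: F

Answer: normal form = F  (in 8 steps)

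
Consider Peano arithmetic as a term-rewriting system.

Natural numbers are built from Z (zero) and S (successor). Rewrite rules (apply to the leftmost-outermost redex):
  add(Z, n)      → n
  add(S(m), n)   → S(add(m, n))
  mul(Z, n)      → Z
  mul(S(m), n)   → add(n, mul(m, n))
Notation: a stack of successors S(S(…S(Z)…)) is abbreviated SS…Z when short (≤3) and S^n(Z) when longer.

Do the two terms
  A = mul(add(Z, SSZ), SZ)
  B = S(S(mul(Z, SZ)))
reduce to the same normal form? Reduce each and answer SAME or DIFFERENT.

Term A:
  start: mul(add(Z, SSZ), SZ)
  step 1: mul(SSZ, SZ)
  step 2: add(SZ, mul(SZ, SZ))
  step 3: S(add(Z, mul(SZ, SZ)))
  step 4: S(mul(SZ, SZ))
  step 5: S(add(SZ, mul(Z, SZ)))
  step 6: S(S(add(Z, mul(Z, SZ))))
  step 7: S(S(mul(Z, SZ)))
  step 8: SSZ

Term B:
  start: S(S(mul(Z, SZ)))
  step 1: SSZ

Answer: SAME — A ⇓ SSZ, B ⇓ SSZ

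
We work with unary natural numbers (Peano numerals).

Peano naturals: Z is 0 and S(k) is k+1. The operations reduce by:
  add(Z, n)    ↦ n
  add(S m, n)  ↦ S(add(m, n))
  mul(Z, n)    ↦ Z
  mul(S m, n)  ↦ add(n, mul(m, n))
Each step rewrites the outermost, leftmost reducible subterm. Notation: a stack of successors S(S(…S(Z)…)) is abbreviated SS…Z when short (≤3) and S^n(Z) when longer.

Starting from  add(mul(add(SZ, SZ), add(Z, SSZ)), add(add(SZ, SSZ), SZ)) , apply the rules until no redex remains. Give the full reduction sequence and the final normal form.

  start: add(mul(add(SZ, SZ), add(Z, SSZ)), add(add(SZ, SSZ), SZ))
  [1] add(mul(S(add(Z, SZ)), add(Z, SSZ)), add(add(SZ, SSZ), SZ))
  [2] add(add(add(Z, SSZ), mul(add(Z, SZ), add(Z, SSZ))), add(add(SZ, SSZ), SZ))
  [3] add(add(SSZ, mul(add(Z, SZ), add(Z, SSZ))), add(add(SZ, SSZ), SZ))
  [4] add(S(add(SZ, mul(add(Z, SZ), add(Z, SSZ)))), add(add(SZ, SSZ), SZ))
  [5] S(add(add(SZ, mul(add(Z, SZ), add(Z, SSZ))), add(add(SZ, SSZ), SZ)))
  [6] S(add(S(add(Z, mul(add(Z, SZ), add(Z, SSZ)))), add(add(SZ, SSZ), SZ)))
  [7] S(S(add(add(Z, mul(add(Z, SZ), add(Z, SSZ))), add(add(SZ, SSZ), SZ))))
  [8] S(S(add(mul(add(Z, SZ), add(Z, SSZ)), add(add(SZ, SSZ), SZ))))
  [9] S(S(add(mul(SZ, add(Z, SSZ)), add(add(SZ, SSZ), SZ))))
  [10] S(S(add(add(add(Z, SSZ), mul(Z, add(Z, SSZ))), add(add(SZ, SSZ), SZ))))
  [11] S(S(add(add(SSZ, mul(Z, add(Z, SSZ))), add(add(SZ, SSZ), SZ))))
  [12] S(S(add(S(add(SZ, mul(Z, add(Z, SSZ)))), add(add(SZ, SSZ), SZ))))
  [13] S(S(S(add(add(SZ, mul(Z, add(Z, SSZ))), add(add(SZ, SSZ), SZ)))))
  [14] S(S(S(add(S(add(Z, mul(Z, add(Z, SSZ)))), add(add(SZ, SSZ), SZ)))))
  [15] S(S(S(S(add(add(Z, mul(Z, add(Z, SSZ))), add(add(SZ, SSZ), SZ))))))
  [16] S(S(S(S(add(mul(Z, add(Z, SSZ)), add(add(SZ, SSZ), SZ))))))
  [17] S(S(S(S(add(Z, add(add(SZ, SSZ), SZ))))))
  [18] S(S(S(S(add(add(SZ, SSZ), SZ)))))
  [19] S(S(S(S(add(S(add(Z, SSZ)), SZ)))))
  [20] S(S(S(S(S(add(add(Z, SSZ), SZ))))))
  [21] S(S(S(S(S(add(SSZ, SZ))))))
  [22] S(S(S(S(S(S(add(SZ, SZ)))))))
  [23] S(S(S(S(S(S(S(add(Z, SZ))))))))
  [24] S^8(Z)

Answer: normal form = S^8(Z)  (in 24 steps)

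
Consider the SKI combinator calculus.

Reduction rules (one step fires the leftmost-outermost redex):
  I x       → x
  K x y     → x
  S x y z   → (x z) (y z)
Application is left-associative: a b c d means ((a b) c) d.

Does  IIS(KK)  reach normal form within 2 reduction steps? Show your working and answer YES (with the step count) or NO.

  start: IIS(KK)
  [1] IS(KK)
  [2] S(KK)

Answer: YES — reaches normal form S(KK) in 2 ≤ 2 steps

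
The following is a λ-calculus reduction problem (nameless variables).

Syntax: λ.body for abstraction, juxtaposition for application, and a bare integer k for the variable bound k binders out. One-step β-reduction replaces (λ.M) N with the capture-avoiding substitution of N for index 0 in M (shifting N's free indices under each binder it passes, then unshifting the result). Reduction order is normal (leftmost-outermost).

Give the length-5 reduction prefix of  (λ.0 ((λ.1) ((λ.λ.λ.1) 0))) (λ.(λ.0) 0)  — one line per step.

Answer: after 5 steps: λ.0

Reduction:
  start: (λ.0 ((λ.1) ((λ.λ.λ.1) 0))) (λ.(λ.0) 0)
  step 1: (λ.(λ.0) 0) ((λ.λ.(λ.0) 0) ((λ.λ.λ.1) (λ.(λ.0) 0)))
  step 2: (λ.0) ((λ.λ.(λ.0) 0) ((λ.λ.λ.1) (λ.(λ.0) 0)))
  step 3: (λ.λ.(λ.0) 0) ((λ.λ.λ.1) (λ.(λ.0) 0))
  step 4: λ.(λ.0) 0
  step 5: λ.0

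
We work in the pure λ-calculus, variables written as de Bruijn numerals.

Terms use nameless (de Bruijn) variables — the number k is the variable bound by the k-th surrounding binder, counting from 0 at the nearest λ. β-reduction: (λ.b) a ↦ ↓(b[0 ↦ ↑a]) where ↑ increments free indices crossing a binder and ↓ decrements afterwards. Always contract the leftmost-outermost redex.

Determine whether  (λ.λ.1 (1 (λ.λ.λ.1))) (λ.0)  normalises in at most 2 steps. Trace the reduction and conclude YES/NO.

Answer: NO — after 2 steps the term is λ.(λ.0) (λ.λ.λ.1), not yet normal

Working:
  start: (λ.λ.1 (1 (λ.λ.λ.1))) (λ.0)
  [1] λ.(λ.0) ((λ.0) (λ.λ.λ.1))
  [2] λ.(λ.0) (λ.λ.λ.1)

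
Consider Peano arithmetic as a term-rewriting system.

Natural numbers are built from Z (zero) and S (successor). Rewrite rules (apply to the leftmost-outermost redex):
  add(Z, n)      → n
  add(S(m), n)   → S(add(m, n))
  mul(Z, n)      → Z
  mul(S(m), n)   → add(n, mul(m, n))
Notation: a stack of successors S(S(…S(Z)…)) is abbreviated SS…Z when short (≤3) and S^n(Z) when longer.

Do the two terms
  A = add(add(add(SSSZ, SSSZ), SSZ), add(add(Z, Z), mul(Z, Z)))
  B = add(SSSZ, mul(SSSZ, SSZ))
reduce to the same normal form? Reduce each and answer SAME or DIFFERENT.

Term A:
  start: add(add(add(SSSZ, SSSZ), SSZ), add(add(Z, Z), mul(Z, Z)))
  →1  add(add(S(add(SSZ, SSSZ)), SSZ), add(add(Z, Z), mul(Z, Z)))
  →2  add(S(add(add(SSZ, SSSZ), SSZ)), add(add(Z, Z), mul(Z, Z)))
  →3  S(add(add(add(SSZ, SSSZ), SSZ), add(add(Z, Z), mul(Z, Z))))
  →4  S(add(add(S(add(SZ, SSSZ)), SSZ), add(add(Z, Z), mul(Z, Z))))
  →5  S(add(S(add(add(SZ, SSSZ), SSZ)), add(add(Z, Z), mul(Z, Z))))
  →6  S(S(add(add(add(SZ, SSSZ), SSZ), add(add(Z, Z), mul(Z, Z)))))
  →7  S(S(add(add(S(add(Z, SSSZ)), SSZ), add(add(Z, Z), mul(Z, Z)))))
  →8  S(S(add(S(add(add(Z, SSSZ), SSZ)), add(add(Z, Z), mul(Z, Z)))))
  →9  S(S(S(add(add(add(Z, SSSZ), SSZ), add(add(Z, Z), mul(Z, Z))))))
  →10  S(S(S(add(add(SSSZ, SSZ), add(add(Z, Z), mul(Z, Z))))))
  →11  S(S(S(add(S(add(SSZ, SSZ)), add(add(Z, Z), mul(Z, Z))))))
  →12  S(S(S(S(add(add(SSZ, SSZ), add(add(Z, Z), mul(Z, Z)))))))
  →13  S(S(S(S(add(S(add(SZ, SSZ)), add(add(Z, Z), mul(Z, Z)))))))
  →14  S(S(S(S(S(add(add(SZ, SSZ), add(add(Z, Z), mul(Z, Z))))))))
  →15  S(S(S(S(S(add(S(add(Z, SSZ)), add(add(Z, Z), mul(Z, Z))))))))
  →16  S(S(S(S(S(S(add(add(Z, SSZ), add(add(Z, Z), mul(Z, Z)))))))))
  →17  S(S(S(S(S(S(add(SSZ, add(add(Z, Z), mul(Z, Z)))))))))
  →18  S(S(S(S(S(S(S(add(SZ, add(add(Z, Z), mul(Z, Z))))))))))
  →19  S(S(S(S(S(S(S(S(add(Z, add(add(Z, Z), mul(Z, Z)))))))))))
  →20  S(S(S(S(S(S(S(S(add(add(Z, Z), mul(Z, Z))))))))))
  →21  S(S(S(S(S(S(S(S(add(Z, mul(Z, Z))))))))))
  →22  S(S(S(S(S(S(S(S(mul(Z, Z)))))))))
  →23  S^8(Z)

Term B:
  start: add(SSSZ, mul(SSSZ, SSZ))
  →1  S(add(SSZ, mul(SSSZ, SSZ)))
  →2  S(S(add(SZ, mul(SSSZ, SSZ))))
  →3  S(S(S(add(Z, mul(SSSZ, SSZ)))))
  →4  S(S(S(mul(SSSZ, SSZ))))
  →5  S(S(S(add(SSZ, mul(SSZ, SSZ)))))
  →6  S(S(S(S(add(SZ, mul(SSZ, SSZ))))))
  →7  S(S(S(S(S(add(Z, mul(SSZ, SSZ)))))))
  →8  S(S(S(S(S(mul(SSZ, SSZ))))))
  →9  S(S(S(S(S(add(SSZ, mul(SZ, SSZ)))))))
  →10  S(S(S(S(S(S(add(SZ, mul(SZ, SSZ))))))))
  →11  S(S(S(S(S(S(S(add(Z, mul(SZ, SSZ)))))))))
  →12  S(S(S(S(S(S(S(mul(SZ, SSZ))))))))
  →13  S(S(S(S(S(S(S(add(SSZ, mul(Z, SSZ)))))))))
  →14  S(S(S(S(S(S(S(S(add(SZ, mul(Z, SSZ))))))))))
  →15  S(S(S(S(S(S(S(S(S(add(Z, mul(Z, SSZ)))))))))))
  →16  S(S(S(S(S(S(S(S(S(mul(Z, SSZ))))))))))
  →17  S^9(Z)

Answer: DIFFERENT — A ⇓ S^8(Z), B ⇓ S^9(Z)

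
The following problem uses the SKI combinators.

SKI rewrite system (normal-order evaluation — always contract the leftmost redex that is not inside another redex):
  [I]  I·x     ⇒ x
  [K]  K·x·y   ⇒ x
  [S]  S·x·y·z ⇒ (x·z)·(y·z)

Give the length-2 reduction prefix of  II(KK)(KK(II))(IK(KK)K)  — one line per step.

Answer: after 2 steps: KK(KK(II))(IK(KK)K)

Working:
  start: II(KK)(KK(II))(IK(KK)K)
  [1] I(KK)(KK(II))(IK(KK)K)
  [2] KK(KK(II))(IK(KK)K)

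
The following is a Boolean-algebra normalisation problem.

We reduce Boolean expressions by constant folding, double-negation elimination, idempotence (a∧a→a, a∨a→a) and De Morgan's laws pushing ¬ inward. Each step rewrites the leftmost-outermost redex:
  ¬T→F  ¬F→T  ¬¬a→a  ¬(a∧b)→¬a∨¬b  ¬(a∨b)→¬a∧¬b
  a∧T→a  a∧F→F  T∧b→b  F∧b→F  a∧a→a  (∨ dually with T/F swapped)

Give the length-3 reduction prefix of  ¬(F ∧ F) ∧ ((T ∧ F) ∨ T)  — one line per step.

  start: ¬(F ∧ F) ∧ ((T ∧ F) ∨ T)
  step 1: (¬F ∨ ¬F) ∧ ((T ∧ F) ∨ T)
  step 2: ¬F ∧ ((T ∧ F) ∨ T)
  step 3: T ∧ ((T ∧ F) ∨ T)

Answer: after 3 steps: T ∧ ((T ∧ F) ∨ T)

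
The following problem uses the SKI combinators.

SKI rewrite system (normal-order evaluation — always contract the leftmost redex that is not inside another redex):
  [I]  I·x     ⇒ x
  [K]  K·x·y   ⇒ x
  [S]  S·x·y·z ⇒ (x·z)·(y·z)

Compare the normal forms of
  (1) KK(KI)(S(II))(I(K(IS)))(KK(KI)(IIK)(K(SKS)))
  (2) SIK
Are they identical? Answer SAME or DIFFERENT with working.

Term A:
  start: KK(KI)(S(II))(I(K(IS)))(KK(KI)(IIK)(K(SKS)))
  step 1: K(S(II))(I(K(IS)))(KK(KI)(IIK)(K(SKS)))
  step 2: S(II)(KK(KI)(IIK)(K(SKS)))
  step 3: SI(KK(KI)(IIK)(K(SKS)))
  step 4: SI(K(IIK)(K(SKS)))
  step 5: SI(IIK)
  step 6: SI(IK)
  step 7: SIK

Term B:
  start: SIK

Answer: SAME — A ⇓ SIK, B ⇓ SIK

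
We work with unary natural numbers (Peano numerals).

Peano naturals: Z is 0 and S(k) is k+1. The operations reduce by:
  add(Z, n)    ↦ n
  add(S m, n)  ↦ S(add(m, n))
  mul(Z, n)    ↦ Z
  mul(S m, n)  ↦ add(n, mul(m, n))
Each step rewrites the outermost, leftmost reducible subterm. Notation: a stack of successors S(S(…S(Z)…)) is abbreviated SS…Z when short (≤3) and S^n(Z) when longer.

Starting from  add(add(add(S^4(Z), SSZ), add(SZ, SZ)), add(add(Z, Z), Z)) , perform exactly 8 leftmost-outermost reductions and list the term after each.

  start: add(add(add(S^4(Z), SSZ), add(SZ, SZ)), add(add(Z, Z), Z))
  [1] add(add(S(add(SSSZ, SSZ)), add(SZ, SZ)), add(add(Z, Z), Z))
  [2] add(S(add(add(SSSZ, SSZ), add(SZ, SZ))), add(add(Z, Z), Z))
  [3] S(add(add(add(SSSZ, SSZ), add(SZ, SZ)), add(add(Z, Z), Z)))
  [4] S(add(add(S(add(SSZ, SSZ)), add(SZ, SZ)), add(add(Z, Z), Z)))
  [5] S(add(S(add(add(SSZ, SSZ), add(SZ, SZ))), add(add(Z, Z), Z)))
  [6] S(S(add(add(add(SSZ, SSZ), add(SZ, SZ)), add(add(Z, Z), Z))))
  [7] S(S(add(add(S(add(SZ, SSZ)), add(SZ, SZ)), add(add(Z, Z), Z))))
  [8] S(S(add(S(add(add(SZ, SSZ), add(SZ, SZ))), add(add(Z, Z), Z))))

Answer: after 8 steps: S(S(add(S(add(add(SZ, SSZ), add(SZ, SZ))), add(add(Z, Z), Z))))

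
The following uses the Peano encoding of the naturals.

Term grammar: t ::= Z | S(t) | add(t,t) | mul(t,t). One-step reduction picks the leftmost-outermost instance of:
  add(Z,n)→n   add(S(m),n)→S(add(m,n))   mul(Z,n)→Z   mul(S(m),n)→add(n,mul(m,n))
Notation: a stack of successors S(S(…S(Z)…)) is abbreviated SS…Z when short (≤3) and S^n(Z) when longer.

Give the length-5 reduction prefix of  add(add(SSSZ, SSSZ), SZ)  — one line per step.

  start: add(add(SSSZ, SSSZ), SZ)
  [1] add(S(add(SSZ, SSSZ)), SZ)
  [2] S(add(add(SSZ, SSSZ), SZ))
  [3] S(add(S(add(SZ, SSSZ)), SZ))
  [4] S(S(add(add(SZ, SSSZ), SZ)))
  [5] S(S(add(S(add(Z, SSSZ)), SZ)))

Answer: after 5 steps: S(S(add(S(add(Z, SSSZ)), SZ)))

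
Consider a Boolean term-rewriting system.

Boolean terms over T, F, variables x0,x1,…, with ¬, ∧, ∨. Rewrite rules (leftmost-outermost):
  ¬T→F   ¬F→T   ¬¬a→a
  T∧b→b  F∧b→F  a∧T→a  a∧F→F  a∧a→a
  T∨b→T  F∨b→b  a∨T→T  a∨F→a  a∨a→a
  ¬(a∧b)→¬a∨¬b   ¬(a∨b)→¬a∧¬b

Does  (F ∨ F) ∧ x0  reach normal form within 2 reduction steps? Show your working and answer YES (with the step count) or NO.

  start: (F ∨ F) ∧ x0
  [1] F ∧ x0
  [2] F

Answer: YES — reaches normal form F in 2 ≤ 2 steps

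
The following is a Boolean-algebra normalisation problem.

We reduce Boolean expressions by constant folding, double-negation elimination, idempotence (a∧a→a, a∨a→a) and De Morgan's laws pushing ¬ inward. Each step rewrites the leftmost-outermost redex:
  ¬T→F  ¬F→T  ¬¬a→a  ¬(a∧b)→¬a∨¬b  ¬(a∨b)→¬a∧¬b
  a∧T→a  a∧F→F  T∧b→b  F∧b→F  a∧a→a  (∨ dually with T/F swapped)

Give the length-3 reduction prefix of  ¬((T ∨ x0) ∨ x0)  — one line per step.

  start: ¬((T ∨ x0) ∨ x0)
  step 1: ¬(T ∨ x0) ∧ ¬x0
  step 2: (¬T ∧ ¬x0) ∧ ¬x0
  step 3: (F ∧ ¬x0) ∧ ¬x0

Answer: after 3 steps: (F ∧ ¬x0) ∧ ¬x0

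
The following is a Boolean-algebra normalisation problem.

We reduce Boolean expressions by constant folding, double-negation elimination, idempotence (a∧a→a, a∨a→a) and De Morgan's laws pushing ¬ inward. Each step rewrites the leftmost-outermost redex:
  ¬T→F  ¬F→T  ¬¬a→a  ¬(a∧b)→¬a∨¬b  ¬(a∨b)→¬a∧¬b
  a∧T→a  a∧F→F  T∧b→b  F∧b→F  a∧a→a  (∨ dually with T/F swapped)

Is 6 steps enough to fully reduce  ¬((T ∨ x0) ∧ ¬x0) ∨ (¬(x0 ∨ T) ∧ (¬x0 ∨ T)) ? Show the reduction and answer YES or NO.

  start: ¬((T ∨ x0) ∧ ¬x0) ∨ (¬(x0 ∨ T) ∧ (¬x0 ∨ T))
  [1] (¬(T ∨ x0) ∨ ¬¬x0) ∨ (¬(x0 ∨ T) ∧ (¬x0 ∨ T))
  [2] ((¬T ∧ ¬x0) ∨ ¬¬x0) ∨ (¬(x0 ∨ T) ∧ (¬x0 ∨ T))
  [3] ((F ∧ ¬x0) ∨ ¬¬x0) ∨ (¬(x0 ∨ T) ∧ (¬x0 ∨ T))
  [4] (F ∨ ¬¬x0) ∨ (¬(x0 ∨ T) ∧ (¬x0 ∨ T))
  [5] ¬¬x0 ∨ (¬(x0 ∨ T) ∧ (¬x0 ∨ T))
  [6] x0 ∨ (¬(x0 ∨ T) ∧ (¬x0 ∨ T))

Answer: NO — after 6 steps the term is x0 ∨ (¬(x0 ∨ T) ∧ (¬x0 ∨ T)), not yet normal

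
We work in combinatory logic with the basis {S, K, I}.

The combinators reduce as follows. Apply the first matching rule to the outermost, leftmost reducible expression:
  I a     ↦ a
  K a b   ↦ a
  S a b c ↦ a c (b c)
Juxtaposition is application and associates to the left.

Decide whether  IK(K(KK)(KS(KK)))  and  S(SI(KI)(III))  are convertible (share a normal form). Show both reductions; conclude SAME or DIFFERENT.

Term A:
  start: IK(K(KK)(KS(KK)))
  →1  K(K(KK)(KS(KK)))
  →2  K(KK)

Term B:
  start: S(SI(KI)(III))
  →1  S(I(III)(KI(III)))
  →2  S(III(KI(III)))
  →3  S(II(KI(III)))
  →4  S(I(KI(III)))
  →5  S(KI(III))
  →6  SI

Answer: DIFFERENT — A ⇓ K(KK), B ⇓ SI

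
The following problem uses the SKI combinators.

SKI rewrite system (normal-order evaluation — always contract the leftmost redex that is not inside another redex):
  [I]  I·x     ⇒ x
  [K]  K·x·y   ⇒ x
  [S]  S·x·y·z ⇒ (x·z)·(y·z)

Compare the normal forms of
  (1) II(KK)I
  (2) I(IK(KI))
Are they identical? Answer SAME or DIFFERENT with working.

Term A:
  start: II(KK)I
  step 1: I(KK)I
  step 2: KKI
  step 3: K

Term B:
  start: I(IK(KI))
  step 1: IK(KI)
  step 2: K(KI)

Answer: DIFFERENT — A ⇓ K, B ⇓ K(KI)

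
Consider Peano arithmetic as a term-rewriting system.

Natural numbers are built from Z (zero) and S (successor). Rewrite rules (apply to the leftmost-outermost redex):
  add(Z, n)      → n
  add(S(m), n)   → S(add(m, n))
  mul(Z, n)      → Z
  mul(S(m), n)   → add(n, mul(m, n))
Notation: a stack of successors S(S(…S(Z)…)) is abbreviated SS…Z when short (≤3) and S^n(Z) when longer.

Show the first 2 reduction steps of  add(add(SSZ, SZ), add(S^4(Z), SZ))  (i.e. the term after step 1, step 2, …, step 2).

  start: add(add(SSZ, SZ), add(S^4(Z), SZ))
  step 1: add(S(add(SZ, SZ)), add(S^4(Z), SZ))
  step 2: S(add(add(SZ, SZ), add(S^4(Z), SZ)))

Answer: after 2 steps: S(add(add(SZ, SZ), add(S^4(Z), SZ)))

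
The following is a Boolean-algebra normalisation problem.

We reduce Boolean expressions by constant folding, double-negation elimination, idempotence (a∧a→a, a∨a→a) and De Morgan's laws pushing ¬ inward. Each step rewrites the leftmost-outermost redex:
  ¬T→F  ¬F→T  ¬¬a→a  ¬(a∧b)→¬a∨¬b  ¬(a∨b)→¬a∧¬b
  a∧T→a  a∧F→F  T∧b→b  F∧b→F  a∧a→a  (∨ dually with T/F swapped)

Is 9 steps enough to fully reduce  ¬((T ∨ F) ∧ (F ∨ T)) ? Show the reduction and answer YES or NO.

  start: ¬((T ∨ F) ∧ (F ∨ T))
  [1] ¬(T ∨ F) ∨ ¬(F ∨ T)
  [2] (¬T ∧ ¬F) ∨ ¬(F ∨ T)
  [3] (F ∧ ¬F) ∨ ¬(F ∨ T)
  [4] F ∨ ¬(F ∨ T)
  [5] ¬(F ∨ T)
  [6] ¬F ∧ ¬T
  [7] T ∧ ¬T
  [8] ¬T
  [9] F

Answer: YES — reaches normal form F in 9 ≤ 9 steps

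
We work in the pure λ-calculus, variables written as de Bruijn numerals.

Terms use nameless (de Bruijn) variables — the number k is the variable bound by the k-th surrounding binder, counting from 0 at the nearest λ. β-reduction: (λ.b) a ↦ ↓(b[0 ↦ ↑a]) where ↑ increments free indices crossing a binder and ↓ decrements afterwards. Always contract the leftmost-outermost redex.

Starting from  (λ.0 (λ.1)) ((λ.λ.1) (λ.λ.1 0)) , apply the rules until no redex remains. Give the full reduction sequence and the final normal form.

Answer: normal form = λ.λ.1 0  (in 3 steps)

Reduction:
  start: (λ.0 (λ.1)) ((λ.λ.1) (λ.λ.1 0))
  step 1: (λ.λ.1) (λ.λ.1 0) (λ.(λ.λ.1) (λ.λ.1 0))
  step 2: (λ.λ.λ.1 0) (λ.(λ.λ.1) (λ.λ.1 0))
  step 3: λ.λ.1 0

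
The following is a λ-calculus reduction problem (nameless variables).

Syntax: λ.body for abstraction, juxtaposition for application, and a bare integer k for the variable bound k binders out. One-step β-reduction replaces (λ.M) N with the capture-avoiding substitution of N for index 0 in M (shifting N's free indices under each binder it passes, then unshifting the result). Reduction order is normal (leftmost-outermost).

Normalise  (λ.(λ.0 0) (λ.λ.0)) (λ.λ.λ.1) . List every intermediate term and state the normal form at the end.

Answer: normal form = λ.0  (in 3 steps)

Reduction:
  start: (λ.(λ.0 0) (λ.λ.0)) (λ.λ.λ.1)
  →1  (λ.0 0) (λ.λ.0)
  →2  (λ.λ.0) (λ.λ.0)
  →3  λ.0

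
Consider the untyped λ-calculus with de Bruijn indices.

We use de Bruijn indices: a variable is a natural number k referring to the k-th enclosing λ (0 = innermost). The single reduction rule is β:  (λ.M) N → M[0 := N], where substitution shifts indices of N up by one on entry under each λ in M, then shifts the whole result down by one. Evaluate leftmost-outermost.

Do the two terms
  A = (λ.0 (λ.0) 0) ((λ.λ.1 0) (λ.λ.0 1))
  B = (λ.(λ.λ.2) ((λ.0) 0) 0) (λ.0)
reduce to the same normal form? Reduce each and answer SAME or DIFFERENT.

Answer: DIFFERENT — A ⇓ λ.0 (λ.0), B ⇓ λ.0

Derivation:
Term A:
  start: (λ.0 (λ.0) 0) ((λ.λ.1 0) (λ.λ.0 1))
  →1  (λ.λ.1 0) (λ.λ.0 1) (λ.0) ((λ.λ.1 0) (λ.λ.0 1))
  →2  (λ.(λ.λ.0 1) 0) (λ.0) ((λ.λ.1 0) (λ.λ.0 1))
  →3  (λ.λ.0 1) (λ.0) ((λ.λ.1 0) (λ.λ.0 1))
  →4  (λ.0 (λ.0)) ((λ.λ.1 0) (λ.λ.0 1))
  →5  (λ.λ.1 0) (λ.λ.0 1) (λ.0)
  →6  (λ.(λ.λ.0 1) 0) (λ.0)
  →7  (λ.λ.0 1) (λ.0)
  →8  λ.0 (λ.0)

Term B:
  start: (λ.(λ.λ.2) ((λ.0) 0) 0) (λ.0)
  →1  (λ.λ.λ.0) ((λ.0) (λ.0)) (λ.0)
  →2  (λ.λ.0) (λ.0)
  →3  λ.0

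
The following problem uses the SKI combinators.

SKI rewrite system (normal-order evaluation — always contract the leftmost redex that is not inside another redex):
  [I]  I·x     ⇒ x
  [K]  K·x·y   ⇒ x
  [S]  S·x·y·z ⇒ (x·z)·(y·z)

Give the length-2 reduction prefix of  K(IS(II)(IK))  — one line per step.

  start: K(IS(II)(IK))
  →1  K(S(II)(IK))
  →2  K(SI(IK))

Answer: after 2 steps: K(SI(IK))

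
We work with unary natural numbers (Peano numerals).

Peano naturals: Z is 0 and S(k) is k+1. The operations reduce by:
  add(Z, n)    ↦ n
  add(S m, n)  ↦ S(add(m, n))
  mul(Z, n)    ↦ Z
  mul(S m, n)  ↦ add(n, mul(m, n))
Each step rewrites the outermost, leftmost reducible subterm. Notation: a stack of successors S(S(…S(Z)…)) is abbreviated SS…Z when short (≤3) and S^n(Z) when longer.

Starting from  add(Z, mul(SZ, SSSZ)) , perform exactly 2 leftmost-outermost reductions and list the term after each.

  start: add(Z, mul(SZ, SSSZ))
  [1] mul(SZ, SSSZ)
  [2] add(SSSZ, mul(Z, SSSZ))

Answer: after 2 steps: add(SSSZ, mul(Z, SSSZ))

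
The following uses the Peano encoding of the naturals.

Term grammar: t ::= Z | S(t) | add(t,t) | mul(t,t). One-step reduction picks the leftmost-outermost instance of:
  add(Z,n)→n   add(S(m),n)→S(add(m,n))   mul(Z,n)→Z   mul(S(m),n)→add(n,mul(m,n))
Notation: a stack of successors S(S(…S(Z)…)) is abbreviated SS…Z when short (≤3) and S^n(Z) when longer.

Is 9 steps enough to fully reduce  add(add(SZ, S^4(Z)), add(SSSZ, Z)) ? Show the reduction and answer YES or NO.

  start: add(add(SZ, S^4(Z)), add(SSSZ, Z))
  →1  add(S(add(Z, S^4(Z))), add(SSSZ, Z))
  →2  S(add(add(Z, S^4(Z)), add(SSSZ, Z)))
  →3  S(add(S^4(Z), add(SSSZ, Z)))
  →4  S(S(add(SSSZ, add(SSSZ, Z))))
  →5  S(S(S(add(SSZ, add(SSSZ, Z)))))
  →6  S(S(S(S(add(SZ, add(SSSZ, Z))))))
  →7  S(S(S(S(S(add(Z, add(SSSZ, Z)))))))
  →8  S(S(S(S(S(add(SSSZ, Z))))))
  →9  S(S(S(S(S(S(add(SSZ, Z)))))))

Answer: NO — after 9 steps the term is S(S(S(S(S(S(add(SSZ, Z))))))), not yet normal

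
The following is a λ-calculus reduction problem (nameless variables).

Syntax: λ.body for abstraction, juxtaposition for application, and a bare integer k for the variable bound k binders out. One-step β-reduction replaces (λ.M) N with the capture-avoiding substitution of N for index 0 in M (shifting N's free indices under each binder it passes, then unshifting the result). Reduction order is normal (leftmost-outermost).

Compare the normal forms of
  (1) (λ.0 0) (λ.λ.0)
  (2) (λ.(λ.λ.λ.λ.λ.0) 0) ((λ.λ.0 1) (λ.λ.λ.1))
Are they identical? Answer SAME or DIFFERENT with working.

Answer: DIFFERENT — A ⇓ λ.0, B ⇓ λ.λ.λ.λ.0

Reduction:
Term A:
  start: (λ.0 0) (λ.λ.0)
  →1  (λ.λ.0) (λ.λ.0)
  →2  λ.0

Term B:
  start: (λ.(λ.λ.λ.λ.λ.0) 0) ((λ.λ.0 1) (λ.λ.λ.1))
  →1  (λ.λ.λ.λ.λ.0) ((λ.λ.0 1) (λ.λ.λ.1))
  →2  λ.λ.λ.λ.0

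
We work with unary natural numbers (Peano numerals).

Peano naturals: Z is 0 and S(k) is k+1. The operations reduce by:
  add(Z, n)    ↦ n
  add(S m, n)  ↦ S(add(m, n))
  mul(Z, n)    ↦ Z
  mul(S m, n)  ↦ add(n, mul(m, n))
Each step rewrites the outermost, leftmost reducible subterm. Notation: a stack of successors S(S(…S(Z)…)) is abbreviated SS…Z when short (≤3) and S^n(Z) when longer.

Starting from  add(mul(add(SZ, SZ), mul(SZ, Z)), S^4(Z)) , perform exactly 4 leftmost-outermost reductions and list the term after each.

Answer: after 4 steps: add(add(mul(Z, Z), mul(add(Z, SZ), mul(SZ, Z))), S^4(Z))

Working:
  start: add(mul(add(SZ, SZ), mul(SZ, Z)), S^4(Z))
  step 1: add(mul(S(add(Z, SZ)), mul(SZ, Z)), S^4(Z))
  step 2: add(add(mul(SZ, Z), mul(add(Z, SZ), mul(SZ, Z))), S^4(Z))
  step 3: add(add(add(Z, mul(Z, Z)), mul(add(Z, SZ), mul(SZ, Z))), S^4(Z))
  step 4: add(add(mul(Z, Z), mul(add(Z, SZ), mul(SZ, Z))), S^4(Z))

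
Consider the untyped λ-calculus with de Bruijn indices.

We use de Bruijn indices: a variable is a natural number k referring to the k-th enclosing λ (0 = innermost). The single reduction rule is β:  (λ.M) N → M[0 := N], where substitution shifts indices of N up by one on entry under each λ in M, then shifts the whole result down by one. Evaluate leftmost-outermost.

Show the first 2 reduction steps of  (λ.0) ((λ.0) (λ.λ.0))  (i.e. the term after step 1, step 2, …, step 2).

  start: (λ.0) ((λ.0) (λ.λ.0))
  step 1: (λ.0) (λ.λ.0)
  step 2: λ.λ.0

Answer: after 2 steps: λ.λ.0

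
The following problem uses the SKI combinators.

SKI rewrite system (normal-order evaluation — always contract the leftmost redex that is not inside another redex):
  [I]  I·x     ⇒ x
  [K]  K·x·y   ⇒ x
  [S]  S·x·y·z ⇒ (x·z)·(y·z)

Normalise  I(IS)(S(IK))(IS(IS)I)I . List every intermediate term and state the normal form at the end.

  start: I(IS)(S(IK))(IS(IS)I)I
  step 1: IS(S(IK))(IS(IS)I)I
  step 2: S(S(IK))(IS(IS)I)I
  step 3: S(IK)I(IS(IS)II)
  step 4: IK(IS(IS)II)(I(IS(IS)II))
  step 5: K(IS(IS)II)(I(IS(IS)II))
  step 6: IS(IS)II
  step 7: S(IS)II
  step 8: ISI(II)
  step 9: SI(II)
  step 10: SII

Answer: normal form = SII  (in 10 steps)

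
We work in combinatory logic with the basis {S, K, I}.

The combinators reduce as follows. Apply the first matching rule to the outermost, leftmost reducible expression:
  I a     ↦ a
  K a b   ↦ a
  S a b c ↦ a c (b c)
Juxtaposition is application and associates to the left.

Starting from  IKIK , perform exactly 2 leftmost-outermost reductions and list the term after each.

Answer: after 2 steps: I

Reduction:
  start: IKIK
  →1  KIK
  →2  I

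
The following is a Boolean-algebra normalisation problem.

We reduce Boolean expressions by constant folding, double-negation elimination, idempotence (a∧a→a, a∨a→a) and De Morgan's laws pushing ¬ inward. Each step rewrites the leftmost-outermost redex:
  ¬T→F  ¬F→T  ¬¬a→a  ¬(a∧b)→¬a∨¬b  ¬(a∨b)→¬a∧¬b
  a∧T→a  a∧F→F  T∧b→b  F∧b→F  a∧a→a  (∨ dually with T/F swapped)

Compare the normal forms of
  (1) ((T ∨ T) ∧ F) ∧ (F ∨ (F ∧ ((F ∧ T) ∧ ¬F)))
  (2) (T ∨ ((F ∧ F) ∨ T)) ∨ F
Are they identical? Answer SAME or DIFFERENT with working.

Term A:
  start: ((T ∨ T) ∧ F) ∧ (F ∨ (F ∧ ((F ∧ T) ∧ ¬F)))
  →1  F ∧ (F ∨ (F ∧ ((F ∧ T) ∧ ¬F)))
  →2  F

Term B:
  start: (T ∨ ((F ∧ F) ∨ T)) ∨ F
  →1  T ∨ ((F ∧ F) ∨ T)
  →2  T

Answer: DIFFERENT — A ⇓ F, B ⇓ T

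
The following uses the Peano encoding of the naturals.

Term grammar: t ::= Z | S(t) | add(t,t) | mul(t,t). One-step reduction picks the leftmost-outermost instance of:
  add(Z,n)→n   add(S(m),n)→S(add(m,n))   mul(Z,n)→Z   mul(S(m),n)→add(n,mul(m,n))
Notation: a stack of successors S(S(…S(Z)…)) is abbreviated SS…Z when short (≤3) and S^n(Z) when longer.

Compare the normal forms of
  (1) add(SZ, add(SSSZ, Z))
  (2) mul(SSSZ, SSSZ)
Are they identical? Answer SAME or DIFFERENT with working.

Term A:
  start: add(SZ, add(SSSZ, Z))
  [1] S(add(Z, add(SSSZ, Z)))
  [2] S(add(SSSZ, Z))
  [3] S(S(add(SSZ, Z)))
  [4] S(S(S(add(SZ, Z))))
  [5] S(S(S(S(add(Z, Z)))))
  [6] S^4(Z)

Term B:
  start: mul(SSSZ, SSSZ)
  [1] add(SSSZ, mul(SSZ, SSSZ))
  [2] S(add(SSZ, mul(SSZ, SSSZ)))
  [3] S(S(add(SZ, mul(SSZ, SSSZ))))
  [4] S(S(S(add(Z, mul(SSZ, SSSZ)))))
  [5] S(S(S(mul(SSZ, SSSZ))))
  [6] S(S(S(add(SSSZ, mul(SZ, SSSZ)))))
  [7] S(S(S(S(add(SSZ, mul(SZ, SSSZ))))))
  [8] S(S(S(S(S(add(SZ, mul(SZ, SSSZ)))))))
  [9] S(S(S(S(S(S(add(Z, mul(SZ, SSSZ))))))))
  [10] S(S(S(S(S(S(mul(SZ, SSSZ)))))))
  [11] S(S(S(S(S(S(add(SSSZ, mul(Z, SSSZ))))))))
  [12] S(S(S(S(S(S(S(add(SSZ, mul(Z, SSSZ)))))))))
  [13] S(S(S(S(S(S(S(S(add(SZ, mul(Z, SSSZ))))))))))
  [14] S(S(S(S(S(S(S(S(S(add(Z, mul(Z, SSSZ)))))))))))
  [15] S(S(S(S(S(S(S(S(S(mul(Z, SSSZ))))))))))
  [16] S^9(Z)

Answer: DIFFERENT — A ⇓ S^4(Z), B ⇓ S^9(Z)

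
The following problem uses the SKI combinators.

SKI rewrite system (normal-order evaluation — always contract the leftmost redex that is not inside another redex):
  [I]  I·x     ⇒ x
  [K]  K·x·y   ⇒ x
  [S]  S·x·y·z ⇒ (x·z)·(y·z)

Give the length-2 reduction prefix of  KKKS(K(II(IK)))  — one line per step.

Answer: after 2 steps: S

Working:
  start: KKKS(K(II(IK)))
  →1  KS(K(II(IK)))
  →2  S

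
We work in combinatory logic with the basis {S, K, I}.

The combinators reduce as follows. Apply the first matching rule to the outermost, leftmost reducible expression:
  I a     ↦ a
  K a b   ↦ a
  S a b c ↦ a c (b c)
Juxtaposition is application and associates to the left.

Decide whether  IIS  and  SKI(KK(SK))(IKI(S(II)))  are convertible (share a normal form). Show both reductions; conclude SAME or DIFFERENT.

Answer: DIFFERENT — A ⇓ S, B ⇓ KI

Working:
Term A:
  start: IIS
  →1  IS
  →2  S

Term B:
  start: SKI(KK(SK))(IKI(S(II)))
  →1  K(KK(SK))(I(KK(SK)))(IKI(S(II)))
  →2  KK(SK)(IKI(S(II)))
  →3  K(IKI(S(II)))
  →4  K(KI(S(II)))
  →5  KI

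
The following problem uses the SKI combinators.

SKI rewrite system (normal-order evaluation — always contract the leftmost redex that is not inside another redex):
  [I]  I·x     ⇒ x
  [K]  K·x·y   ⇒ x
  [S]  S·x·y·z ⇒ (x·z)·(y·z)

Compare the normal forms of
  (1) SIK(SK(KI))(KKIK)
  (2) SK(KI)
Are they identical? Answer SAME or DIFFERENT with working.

Answer: SAME — A ⇓ SK(KI), B ⇓ SK(KI)

Derivation:
Term A:
  start: SIK(SK(KI))(KKIK)
  step 1: I(SK(KI))(K(SK(KI)))(KKIK)
  step 2: SK(KI)(K(SK(KI)))(KKIK)
  step 3: K(K(SK(KI)))(KI(K(SK(KI))))(KKIK)
  step 4: K(SK(KI))(KKIK)
  step 5: SK(KI)

Term B:
  start: SK(KI)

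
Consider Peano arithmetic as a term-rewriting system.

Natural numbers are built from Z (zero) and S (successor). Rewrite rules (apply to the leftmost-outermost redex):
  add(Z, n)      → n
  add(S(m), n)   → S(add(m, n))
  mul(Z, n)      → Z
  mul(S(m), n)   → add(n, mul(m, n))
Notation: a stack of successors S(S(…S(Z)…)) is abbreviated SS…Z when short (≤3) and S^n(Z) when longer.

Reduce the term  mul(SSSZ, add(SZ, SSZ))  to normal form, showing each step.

Answer: normal form = S^9(Z)  (in 22 steps)

Reduction:
  start: mul(SSSZ, add(SZ, SSZ))
  [1] add(add(SZ, SSZ), mul(SSZ, add(SZ, SSZ)))
  [2] add(S(add(Z, SSZ)), mul(SSZ, add(SZ, SSZ)))
  [3] S(add(add(Z, SSZ), mul(SSZ, add(SZ, SSZ))))
  [4] S(add(SSZ, mul(SSZ, add(SZ, SSZ))))
  [5] S(S(add(SZ, mul(SSZ, add(SZ, SSZ)))))
  [6] S(S(S(add(Z, mul(SSZ, add(SZ, SSZ))))))
  [7] S(S(S(mul(SSZ, add(SZ, SSZ)))))
  [8] S(S(S(add(add(SZ, SSZ), mul(SZ, add(SZ, SSZ))))))
  [9] S(S(S(add(S(add(Z, SSZ)), mul(SZ, add(SZ, SSZ))))))
  [10] S(S(S(S(add(add(Z, SSZ), mul(SZ, add(SZ, SSZ)))))))
  [11] S(S(S(S(add(SSZ, mul(SZ, add(SZ, SSZ)))))))
  [12] S(S(S(S(S(add(SZ, mul(SZ, add(SZ, SSZ))))))))
  [13] S(S(S(S(S(S(add(Z, mul(SZ, add(SZ, SSZ)))))))))
  [14] S(S(S(S(S(S(mul(SZ, add(SZ, SSZ))))))))
  [15] S(S(S(S(S(S(add(add(SZ, SSZ), mul(Z, add(SZ, SSZ)))))))))
  [16] S(S(S(S(S(S(add(S(add(Z, SSZ)), mul(Z, add(SZ, SSZ)))))))))
  [17] S(S(S(S(S(S(S(add(add(Z, SSZ), mul(Z, add(SZ, SSZ))))))))))
  [18] S(S(S(S(S(S(S(add(SSZ, mul(Z, add(SZ, SSZ))))))))))
  [19] S(S(S(S(S(S(S(S(add(SZ, mul(Z, add(SZ, SSZ)))))))))))
  [20] S(S(S(S(S(S(S(S(S(add(Z, mul(Z, add(SZ, SSZ))))))))))))
  [21] S(S(S(S(S(S(S(S(S(mul(Z, add(SZ, SSZ)))))))))))
  [22] S^9(Z)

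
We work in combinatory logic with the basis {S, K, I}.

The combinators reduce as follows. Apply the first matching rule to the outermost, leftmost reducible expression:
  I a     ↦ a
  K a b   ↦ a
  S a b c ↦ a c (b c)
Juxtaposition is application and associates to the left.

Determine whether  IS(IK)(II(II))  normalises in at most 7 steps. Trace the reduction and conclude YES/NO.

Answer: YES — reaches normal form SKI in 5 ≤ 7 steps

Derivation:
  start: IS(IK)(II(II))
  step 1: S(IK)(II(II))
  step 2: SK(II(II))
  step 3: SK(I(II))
  step 4: SK(II)
  step 5: SKI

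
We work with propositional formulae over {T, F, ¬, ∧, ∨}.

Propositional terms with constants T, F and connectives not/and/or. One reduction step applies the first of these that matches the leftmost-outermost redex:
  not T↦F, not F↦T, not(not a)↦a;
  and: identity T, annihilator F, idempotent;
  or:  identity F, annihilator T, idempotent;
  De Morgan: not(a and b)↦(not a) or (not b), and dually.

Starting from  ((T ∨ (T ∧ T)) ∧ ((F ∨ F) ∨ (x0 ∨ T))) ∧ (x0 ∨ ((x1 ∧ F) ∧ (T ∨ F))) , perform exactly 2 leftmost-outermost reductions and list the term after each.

Answer: after 2 steps: ((F ∨ F) ∨ (x0 ∨ T)) ∧ (x0 ∨ ((x1 ∧ F) ∧ (T ∨ F)))

Derivation:
  start: ((T ∨ (T ∧ T)) ∧ ((F ∨ F) ∨ (x0 ∨ T))) ∧ (x0 ∨ ((x1 ∧ F) ∧ (T ∨ F)))
  →1  (T ∧ ((F ∨ F) ∨ (x0 ∨ T))) ∧ (x0 ∨ ((x1 ∧ F) ∧ (T ∨ F)))
  →2  ((F ∨ F) ∨ (x0 ∨ T)) ∧ (x0 ∨ ((x1 ∧ F) ∧ (T ∨ F)))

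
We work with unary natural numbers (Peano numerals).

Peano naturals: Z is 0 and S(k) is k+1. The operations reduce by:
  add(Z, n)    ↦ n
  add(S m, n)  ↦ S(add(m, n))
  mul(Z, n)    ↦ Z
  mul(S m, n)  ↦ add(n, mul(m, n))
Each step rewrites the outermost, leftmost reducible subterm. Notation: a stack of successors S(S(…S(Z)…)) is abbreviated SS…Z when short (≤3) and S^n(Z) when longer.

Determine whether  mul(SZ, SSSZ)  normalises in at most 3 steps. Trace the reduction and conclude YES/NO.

Answer: NO — after 3 steps the term is S(S(add(SZ, mul(Z, SSSZ)))), not yet normal

Derivation:
  start: mul(SZ, SSSZ)
  →1  add(SSSZ, mul(Z, SSSZ))
  →2  S(add(SSZ, mul(Z, SSSZ)))
  →3  S(S(add(SZ, mul(Z, SSSZ))))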